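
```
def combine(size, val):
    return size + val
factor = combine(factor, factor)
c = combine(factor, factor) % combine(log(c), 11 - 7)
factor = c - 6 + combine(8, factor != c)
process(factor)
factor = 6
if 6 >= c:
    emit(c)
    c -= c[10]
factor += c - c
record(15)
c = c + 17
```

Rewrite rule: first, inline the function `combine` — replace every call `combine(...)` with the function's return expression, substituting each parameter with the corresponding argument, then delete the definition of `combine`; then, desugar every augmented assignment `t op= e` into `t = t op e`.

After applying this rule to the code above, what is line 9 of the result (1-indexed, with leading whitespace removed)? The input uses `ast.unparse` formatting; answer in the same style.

factor = factor + (c - c)

Transformed code:
factor = factor + factor
c = (factor + factor) % (log(c) + (11 - 7))
factor = c - 6 + (8 + (factor != c))
process(factor)
factor = 6
if 6 >= c:
    emit(c)
    c = c - c[10]
factor = factor + (c - c)
record(15)
c = c + 17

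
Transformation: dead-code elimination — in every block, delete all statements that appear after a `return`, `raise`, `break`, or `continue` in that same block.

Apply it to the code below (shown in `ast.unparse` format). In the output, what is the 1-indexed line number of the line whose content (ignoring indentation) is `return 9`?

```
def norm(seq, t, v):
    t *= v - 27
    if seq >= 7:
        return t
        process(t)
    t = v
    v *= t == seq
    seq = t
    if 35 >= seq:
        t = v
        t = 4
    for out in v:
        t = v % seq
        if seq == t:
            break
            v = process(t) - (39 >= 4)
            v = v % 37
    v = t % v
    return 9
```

16

Transformed code:
def norm(seq, t, v):
    t *= v - 27
    if seq >= 7:
        return t
    t = v
    v *= t == seq
    seq = t
    if 35 >= seq:
        t = v
        t = 4
    for out in v:
        t = v % seq
        if seq == t:
            break
    v = t % v
    return 9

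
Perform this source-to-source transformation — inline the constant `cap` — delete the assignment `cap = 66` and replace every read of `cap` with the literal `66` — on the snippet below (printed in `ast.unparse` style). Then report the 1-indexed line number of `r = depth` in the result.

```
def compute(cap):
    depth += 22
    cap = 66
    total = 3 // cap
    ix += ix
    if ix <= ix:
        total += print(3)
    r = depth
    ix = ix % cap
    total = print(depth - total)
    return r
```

7

Transformed code:
def compute(cap):
    depth += 22
    total = 3 // 66
    ix += ix
    if ix <= ix:
        total += print(3)
    r = depth
    ix = ix % 66
    total = print(depth - total)
    return r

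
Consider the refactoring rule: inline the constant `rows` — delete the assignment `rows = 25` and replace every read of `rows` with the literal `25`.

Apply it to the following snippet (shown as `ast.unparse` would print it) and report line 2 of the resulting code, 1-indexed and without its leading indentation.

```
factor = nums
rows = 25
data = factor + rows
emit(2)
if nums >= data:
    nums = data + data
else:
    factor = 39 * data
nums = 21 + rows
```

data = factor + 25

Transformed code:
factor = nums
data = factor + 25
emit(2)
if nums >= data:
    nums = data + data
else:
    factor = 39 * data
nums = 21 + 25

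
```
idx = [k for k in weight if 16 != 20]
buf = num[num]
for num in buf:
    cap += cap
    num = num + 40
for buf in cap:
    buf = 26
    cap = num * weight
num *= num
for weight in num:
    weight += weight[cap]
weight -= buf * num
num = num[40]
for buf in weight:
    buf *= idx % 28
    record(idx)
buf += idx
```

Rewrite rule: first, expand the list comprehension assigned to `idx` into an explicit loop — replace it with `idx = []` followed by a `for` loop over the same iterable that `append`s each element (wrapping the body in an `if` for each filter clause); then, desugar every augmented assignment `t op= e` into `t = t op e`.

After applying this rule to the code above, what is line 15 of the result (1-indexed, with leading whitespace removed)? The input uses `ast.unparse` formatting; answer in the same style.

Transformed code:
idx = []
for k in weight:
    if 16 != 20:
        idx.append(k)
buf = num[num]
for num in buf:
    cap = cap + cap
    num = num + 40
for buf in cap:
    buf = 26
    cap = num * weight
num = num * num
for weight in num:
    weight = weight + weight[cap]
weight = weight - buf * num
num = num[40]
for buf in weight:
    buf = buf * (idx % 28)
    record(idx)
buf = buf + idx

weight = weight - buf * num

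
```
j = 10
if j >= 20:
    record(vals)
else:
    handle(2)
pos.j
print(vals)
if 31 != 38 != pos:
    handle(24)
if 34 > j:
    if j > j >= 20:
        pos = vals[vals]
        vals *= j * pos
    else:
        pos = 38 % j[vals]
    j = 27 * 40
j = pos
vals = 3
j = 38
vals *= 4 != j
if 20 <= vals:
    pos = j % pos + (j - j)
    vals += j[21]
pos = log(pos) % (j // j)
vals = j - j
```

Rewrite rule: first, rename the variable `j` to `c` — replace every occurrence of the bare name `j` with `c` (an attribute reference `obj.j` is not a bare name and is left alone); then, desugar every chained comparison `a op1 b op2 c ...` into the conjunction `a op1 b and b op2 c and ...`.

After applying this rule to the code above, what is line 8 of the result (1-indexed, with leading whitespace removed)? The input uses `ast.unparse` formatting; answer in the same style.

if 31 != 38 and 38 != pos:

Transformed code:
c = 10
if c >= 20:
    record(vals)
else:
    handle(2)
pos.j
print(vals)
if 31 != 38 and 38 != pos:
    handle(24)
if 34 > c:
    if c > c and c >= 20:
        pos = vals[vals]
        vals *= c * pos
    else:
        pos = 38 % c[vals]
    c = 27 * 40
c = pos
vals = 3
c = 38
vals *= 4 != c
if 20 <= vals:
    pos = c % pos + (c - c)
    vals += c[21]
pos = log(pos) % (c // c)
vals = c - c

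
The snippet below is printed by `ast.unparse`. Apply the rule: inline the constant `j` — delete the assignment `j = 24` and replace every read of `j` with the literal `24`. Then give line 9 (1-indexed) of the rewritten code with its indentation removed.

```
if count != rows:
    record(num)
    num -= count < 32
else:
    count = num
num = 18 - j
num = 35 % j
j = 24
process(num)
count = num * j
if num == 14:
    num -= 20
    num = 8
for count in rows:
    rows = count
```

Transformed code:
if count != rows:
    record(num)
    num -= count < 32
else:
    count = num
num = 18 - 24
num = 35 % 24
process(num)
count = num * 24
if num == 14:
    num -= 20
    num = 8
for count in rows:
    rows = count

count = num * 24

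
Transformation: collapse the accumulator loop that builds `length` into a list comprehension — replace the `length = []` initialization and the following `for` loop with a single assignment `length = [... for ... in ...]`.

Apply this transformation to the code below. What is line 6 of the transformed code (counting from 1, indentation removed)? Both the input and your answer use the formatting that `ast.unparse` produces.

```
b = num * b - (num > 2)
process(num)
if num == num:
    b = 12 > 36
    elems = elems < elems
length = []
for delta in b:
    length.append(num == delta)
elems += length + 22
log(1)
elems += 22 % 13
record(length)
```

length = [num == delta for delta in b]

Transformed code:
b = num * b - (num > 2)
process(num)
if num == num:
    b = 12 > 36
    elems = elems < elems
length = [num == delta for delta in b]
elems += length + 22
log(1)
elems += 22 % 13
record(length)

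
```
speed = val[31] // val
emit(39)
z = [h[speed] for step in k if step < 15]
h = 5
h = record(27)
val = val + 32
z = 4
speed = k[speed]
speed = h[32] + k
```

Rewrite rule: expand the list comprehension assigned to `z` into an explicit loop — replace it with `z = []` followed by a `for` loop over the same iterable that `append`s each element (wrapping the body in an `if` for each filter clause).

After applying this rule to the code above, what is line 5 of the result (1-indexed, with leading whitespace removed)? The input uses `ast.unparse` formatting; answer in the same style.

Transformed code:
speed = val[31] // val
emit(39)
z = []
for step in k:
    if step < 15:
        z.append(h[speed])
h = 5
h = record(27)
val = val + 32
z = 4
speed = k[speed]
speed = h[32] + k

if step < 15:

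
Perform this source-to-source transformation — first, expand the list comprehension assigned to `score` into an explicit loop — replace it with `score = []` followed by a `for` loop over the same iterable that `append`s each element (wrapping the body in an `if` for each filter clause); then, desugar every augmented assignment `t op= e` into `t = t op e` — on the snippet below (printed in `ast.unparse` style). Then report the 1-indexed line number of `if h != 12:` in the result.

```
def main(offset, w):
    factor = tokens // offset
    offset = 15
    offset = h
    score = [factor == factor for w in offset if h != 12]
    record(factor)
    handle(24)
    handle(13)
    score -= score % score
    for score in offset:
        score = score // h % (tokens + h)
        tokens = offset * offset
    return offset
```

Transformed code:
def main(offset, w):
    factor = tokens // offset
    offset = 15
    offset = h
    score = []
    for w in offset:
        if h != 12:
            score.append(factor == factor)
    record(factor)
    handle(24)
    handle(13)
    score = score - score % score
    for score in offset:
        score = score // h % (tokens + h)
        tokens = offset * offset
    return offset

7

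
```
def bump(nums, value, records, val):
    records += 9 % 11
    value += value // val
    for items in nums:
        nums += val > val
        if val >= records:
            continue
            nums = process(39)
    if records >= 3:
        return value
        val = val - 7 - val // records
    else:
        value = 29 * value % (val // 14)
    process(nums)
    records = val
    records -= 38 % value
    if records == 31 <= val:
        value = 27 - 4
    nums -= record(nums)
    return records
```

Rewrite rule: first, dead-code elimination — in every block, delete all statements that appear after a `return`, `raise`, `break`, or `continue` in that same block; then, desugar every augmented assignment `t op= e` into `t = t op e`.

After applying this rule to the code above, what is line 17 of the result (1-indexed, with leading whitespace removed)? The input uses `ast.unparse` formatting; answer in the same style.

Transformed code:
def bump(nums, value, records, val):
    records = records + 9 % 11
    value = value + value // val
    for items in nums:
        nums = nums + (val > val)
        if val >= records:
            continue
    if records >= 3:
        return value
    else:
        value = 29 * value % (val // 14)
    process(nums)
    records = val
    records = records - 38 % value
    if records == 31 <= val:
        value = 27 - 4
    nums = nums - record(nums)
    return records

nums = nums - record(nums)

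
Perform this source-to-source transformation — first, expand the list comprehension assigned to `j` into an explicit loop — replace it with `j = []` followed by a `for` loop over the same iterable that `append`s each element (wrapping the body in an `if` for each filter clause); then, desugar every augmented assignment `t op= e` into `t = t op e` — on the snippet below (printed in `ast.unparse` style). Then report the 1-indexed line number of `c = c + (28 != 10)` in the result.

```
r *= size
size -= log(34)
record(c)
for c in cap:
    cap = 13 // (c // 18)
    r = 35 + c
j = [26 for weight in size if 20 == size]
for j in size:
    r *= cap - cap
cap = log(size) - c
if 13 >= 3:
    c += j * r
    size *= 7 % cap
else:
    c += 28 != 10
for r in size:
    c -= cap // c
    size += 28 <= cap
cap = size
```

18

Transformed code:
r = r * size
size = size - log(34)
record(c)
for c in cap:
    cap = 13 // (c // 18)
    r = 35 + c
j = []
for weight in size:
    if 20 == size:
        j.append(26)
for j in size:
    r = r * (cap - cap)
cap = log(size) - c
if 13 >= 3:
    c = c + j * r
    size = size * (7 % cap)
else:
    c = c + (28 != 10)
for r in size:
    c = c - cap // c
    size = size + (28 <= cap)
cap = size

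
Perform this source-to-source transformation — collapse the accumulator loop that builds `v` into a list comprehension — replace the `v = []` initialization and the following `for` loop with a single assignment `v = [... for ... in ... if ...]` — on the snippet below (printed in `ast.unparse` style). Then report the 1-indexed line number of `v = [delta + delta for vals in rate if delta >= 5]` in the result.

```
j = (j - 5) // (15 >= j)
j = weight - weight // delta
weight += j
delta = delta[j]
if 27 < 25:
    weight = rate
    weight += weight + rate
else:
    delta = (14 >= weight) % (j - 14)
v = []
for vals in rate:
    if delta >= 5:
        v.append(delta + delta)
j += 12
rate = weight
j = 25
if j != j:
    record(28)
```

Transformed code:
j = (j - 5) // (15 >= j)
j = weight - weight // delta
weight += j
delta = delta[j]
if 27 < 25:
    weight = rate
    weight += weight + rate
else:
    delta = (14 >= weight) % (j - 14)
v = [delta + delta for vals in rate if delta >= 5]
j += 12
rate = weight
j = 25
if j != j:
    record(28)

10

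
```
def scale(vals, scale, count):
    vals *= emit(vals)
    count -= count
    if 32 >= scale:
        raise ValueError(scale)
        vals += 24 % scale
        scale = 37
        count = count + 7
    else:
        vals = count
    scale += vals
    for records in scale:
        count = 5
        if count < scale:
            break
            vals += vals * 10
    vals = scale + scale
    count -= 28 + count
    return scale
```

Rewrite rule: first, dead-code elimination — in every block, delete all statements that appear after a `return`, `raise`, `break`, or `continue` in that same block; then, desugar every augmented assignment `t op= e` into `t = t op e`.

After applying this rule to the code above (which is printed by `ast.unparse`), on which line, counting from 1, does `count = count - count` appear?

3

Transformed code:
def scale(vals, scale, count):
    vals = vals * emit(vals)
    count = count - count
    if 32 >= scale:
        raise ValueError(scale)
    else:
        vals = count
    scale = scale + vals
    for records in scale:
        count = 5
        if count < scale:
            break
    vals = scale + scale
    count = count - (28 + count)
    return scale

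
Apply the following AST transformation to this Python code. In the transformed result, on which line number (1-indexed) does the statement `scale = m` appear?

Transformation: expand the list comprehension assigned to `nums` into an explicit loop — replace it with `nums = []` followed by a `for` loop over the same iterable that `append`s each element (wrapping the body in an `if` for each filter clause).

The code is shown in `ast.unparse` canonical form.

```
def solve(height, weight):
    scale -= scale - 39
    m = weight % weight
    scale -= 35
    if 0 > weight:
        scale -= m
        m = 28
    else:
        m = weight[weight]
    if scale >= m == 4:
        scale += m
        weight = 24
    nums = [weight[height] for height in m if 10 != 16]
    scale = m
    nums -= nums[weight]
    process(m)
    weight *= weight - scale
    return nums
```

Transformed code:
def solve(height, weight):
    scale -= scale - 39
    m = weight % weight
    scale -= 35
    if 0 > weight:
        scale -= m
        m = 28
    else:
        m = weight[weight]
    if scale >= m == 4:
        scale += m
        weight = 24
    nums = []
    for height in m:
        if 10 != 16:
            nums.append(weight[height])
    scale = m
    nums -= nums[weight]
    process(m)
    weight *= weight - scale
    return nums

17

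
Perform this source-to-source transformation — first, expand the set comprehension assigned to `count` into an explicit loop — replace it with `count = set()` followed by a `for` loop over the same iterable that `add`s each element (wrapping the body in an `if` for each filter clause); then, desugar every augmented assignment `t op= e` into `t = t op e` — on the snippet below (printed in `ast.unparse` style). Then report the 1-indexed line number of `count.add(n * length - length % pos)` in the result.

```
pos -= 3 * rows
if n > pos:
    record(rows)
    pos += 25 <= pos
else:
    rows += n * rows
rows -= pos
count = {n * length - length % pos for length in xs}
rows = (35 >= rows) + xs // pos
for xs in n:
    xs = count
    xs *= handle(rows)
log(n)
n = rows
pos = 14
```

Transformed code:
pos = pos - 3 * rows
if n > pos:
    record(rows)
    pos = pos + (25 <= pos)
else:
    rows = rows + n * rows
rows = rows - pos
count = set()
for length in xs:
    count.add(n * length - length % pos)
rows = (35 >= rows) + xs // pos
for xs in n:
    xs = count
    xs = xs * handle(rows)
log(n)
n = rows
pos = 14

10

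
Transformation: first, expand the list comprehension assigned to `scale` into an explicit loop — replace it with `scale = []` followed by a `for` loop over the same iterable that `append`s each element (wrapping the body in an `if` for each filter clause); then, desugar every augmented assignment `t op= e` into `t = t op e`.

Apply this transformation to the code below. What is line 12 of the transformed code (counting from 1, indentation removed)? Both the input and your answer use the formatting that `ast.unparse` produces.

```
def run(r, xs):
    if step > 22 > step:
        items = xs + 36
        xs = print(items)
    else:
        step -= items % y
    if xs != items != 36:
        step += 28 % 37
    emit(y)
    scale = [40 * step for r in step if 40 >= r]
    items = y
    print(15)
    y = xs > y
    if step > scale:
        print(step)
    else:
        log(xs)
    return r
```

Transformed code:
def run(r, xs):
    if step > 22 > step:
        items = xs + 36
        xs = print(items)
    else:
        step = step - items % y
    if xs != items != 36:
        step = step + 28 % 37
    emit(y)
    scale = []
    for r in step:
        if 40 >= r:
            scale.append(40 * step)
    items = y
    print(15)
    y = xs > y
    if step > scale:
        print(step)
    else:
        log(xs)
    return r

if 40 >= r:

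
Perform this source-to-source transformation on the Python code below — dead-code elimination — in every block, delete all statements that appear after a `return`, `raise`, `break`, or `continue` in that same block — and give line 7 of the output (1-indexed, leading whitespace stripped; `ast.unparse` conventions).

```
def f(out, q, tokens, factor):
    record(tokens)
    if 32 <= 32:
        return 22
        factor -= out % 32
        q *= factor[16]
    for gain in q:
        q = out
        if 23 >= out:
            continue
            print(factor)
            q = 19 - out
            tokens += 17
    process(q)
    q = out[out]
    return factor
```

if 23 >= out:

Transformed code:
def f(out, q, tokens, factor):
    record(tokens)
    if 32 <= 32:
        return 22
    for gain in q:
        q = out
        if 23 >= out:
            continue
    process(q)
    q = out[out]
    return factor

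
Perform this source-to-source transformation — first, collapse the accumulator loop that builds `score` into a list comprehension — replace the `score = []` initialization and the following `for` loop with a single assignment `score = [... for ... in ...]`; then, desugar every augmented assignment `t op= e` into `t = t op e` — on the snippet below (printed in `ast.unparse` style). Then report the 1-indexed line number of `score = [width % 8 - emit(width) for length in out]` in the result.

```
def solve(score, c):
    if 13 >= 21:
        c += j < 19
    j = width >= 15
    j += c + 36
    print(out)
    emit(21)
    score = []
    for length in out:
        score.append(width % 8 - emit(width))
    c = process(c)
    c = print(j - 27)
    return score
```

Transformed code:
def solve(score, c):
    if 13 >= 21:
        c = c + (j < 19)
    j = width >= 15
    j = j + (c + 36)
    print(out)
    emit(21)
    score = [width % 8 - emit(width) for length in out]
    c = process(c)
    c = print(j - 27)
    return score

8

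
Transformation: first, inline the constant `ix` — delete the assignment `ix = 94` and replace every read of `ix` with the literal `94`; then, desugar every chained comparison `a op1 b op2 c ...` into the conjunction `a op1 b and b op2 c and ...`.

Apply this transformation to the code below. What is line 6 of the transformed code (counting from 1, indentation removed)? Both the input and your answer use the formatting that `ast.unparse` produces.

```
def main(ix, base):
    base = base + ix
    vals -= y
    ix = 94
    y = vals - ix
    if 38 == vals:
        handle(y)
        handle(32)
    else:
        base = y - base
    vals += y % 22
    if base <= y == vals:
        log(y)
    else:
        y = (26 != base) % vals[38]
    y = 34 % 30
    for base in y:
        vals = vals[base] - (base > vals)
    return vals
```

handle(y)

Transformed code:
def main(ix, base):
    base = base + 94
    vals -= y
    y = vals - 94
    if 38 == vals:
        handle(y)
        handle(32)
    else:
        base = y - base
    vals += y % 22
    if base <= y and y == vals:
        log(y)
    else:
        y = (26 != base) % vals[38]
    y = 34 % 30
    for base in y:
        vals = vals[base] - (base > vals)
    return vals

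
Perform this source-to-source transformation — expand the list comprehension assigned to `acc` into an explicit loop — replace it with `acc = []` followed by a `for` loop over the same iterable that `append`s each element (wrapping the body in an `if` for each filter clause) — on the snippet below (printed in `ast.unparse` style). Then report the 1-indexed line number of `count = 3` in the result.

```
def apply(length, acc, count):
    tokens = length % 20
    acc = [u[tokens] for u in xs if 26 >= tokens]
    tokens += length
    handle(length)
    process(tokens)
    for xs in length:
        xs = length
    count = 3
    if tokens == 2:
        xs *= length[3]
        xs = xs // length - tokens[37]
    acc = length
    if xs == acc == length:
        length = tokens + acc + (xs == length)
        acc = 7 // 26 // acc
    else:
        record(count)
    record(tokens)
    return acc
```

Transformed code:
def apply(length, acc, count):
    tokens = length % 20
    acc = []
    for u in xs:
        if 26 >= tokens:
            acc.append(u[tokens])
    tokens += length
    handle(length)
    process(tokens)
    for xs in length:
        xs = length
    count = 3
    if tokens == 2:
        xs *= length[3]
        xs = xs // length - tokens[37]
    acc = length
    if xs == acc == length:
        length = tokens + acc + (xs == length)
        acc = 7 // 26 // acc
    else:
        record(count)
    record(tokens)
    return acc

12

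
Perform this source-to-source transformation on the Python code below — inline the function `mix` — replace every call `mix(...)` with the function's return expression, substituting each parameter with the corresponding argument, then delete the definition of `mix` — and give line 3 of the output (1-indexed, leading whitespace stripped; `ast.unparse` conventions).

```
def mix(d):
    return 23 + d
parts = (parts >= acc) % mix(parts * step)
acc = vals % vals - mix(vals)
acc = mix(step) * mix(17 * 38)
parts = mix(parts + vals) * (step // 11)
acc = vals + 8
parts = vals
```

Transformed code:
parts = (parts >= acc) % (23 + parts * step)
acc = vals % vals - (23 + vals)
acc = (23 + step) * (23 + 17 * 38)
parts = (23 + (parts + vals)) * (step // 11)
acc = vals + 8
parts = vals

acc = (23 + step) * (23 + 17 * 38)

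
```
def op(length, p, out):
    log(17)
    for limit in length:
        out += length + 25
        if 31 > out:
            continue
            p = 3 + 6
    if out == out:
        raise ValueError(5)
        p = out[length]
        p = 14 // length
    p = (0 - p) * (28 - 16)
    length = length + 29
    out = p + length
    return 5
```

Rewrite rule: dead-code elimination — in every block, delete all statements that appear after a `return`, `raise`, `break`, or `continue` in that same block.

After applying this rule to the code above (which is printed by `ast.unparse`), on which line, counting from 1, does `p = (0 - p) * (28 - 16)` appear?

Transformed code:
def op(length, p, out):
    log(17)
    for limit in length:
        out += length + 25
        if 31 > out:
            continue
    if out == out:
        raise ValueError(5)
    p = (0 - p) * (28 - 16)
    length = length + 29
    out = p + length
    return 5

9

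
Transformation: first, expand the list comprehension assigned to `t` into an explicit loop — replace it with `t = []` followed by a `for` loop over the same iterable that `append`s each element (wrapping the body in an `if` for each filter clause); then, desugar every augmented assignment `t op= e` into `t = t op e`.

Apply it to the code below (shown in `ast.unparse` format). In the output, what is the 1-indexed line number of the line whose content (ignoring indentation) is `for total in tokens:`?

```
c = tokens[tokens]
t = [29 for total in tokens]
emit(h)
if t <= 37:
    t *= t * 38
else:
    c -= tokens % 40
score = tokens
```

Transformed code:
c = tokens[tokens]
t = []
for total in tokens:
    t.append(29)
emit(h)
if t <= 37:
    t = t * (t * 38)
else:
    c = c - tokens % 40
score = tokens

3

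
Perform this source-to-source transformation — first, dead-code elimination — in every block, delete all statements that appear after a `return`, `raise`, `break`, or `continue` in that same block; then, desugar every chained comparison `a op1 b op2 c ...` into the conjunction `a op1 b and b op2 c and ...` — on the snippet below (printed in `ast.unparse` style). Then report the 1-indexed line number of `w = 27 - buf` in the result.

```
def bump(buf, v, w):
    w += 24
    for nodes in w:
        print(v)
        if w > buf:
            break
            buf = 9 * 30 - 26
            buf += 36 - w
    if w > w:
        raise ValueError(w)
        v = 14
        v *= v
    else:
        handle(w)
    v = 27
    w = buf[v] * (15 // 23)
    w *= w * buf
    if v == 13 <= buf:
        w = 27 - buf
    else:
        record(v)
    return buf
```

15

Transformed code:
def bump(buf, v, w):
    w += 24
    for nodes in w:
        print(v)
        if w > buf:
            break
    if w > w:
        raise ValueError(w)
    else:
        handle(w)
    v = 27
    w = buf[v] * (15 // 23)
    w *= w * buf
    if v == 13 and 13 <= buf:
        w = 27 - buf
    else:
        record(v)
    return buf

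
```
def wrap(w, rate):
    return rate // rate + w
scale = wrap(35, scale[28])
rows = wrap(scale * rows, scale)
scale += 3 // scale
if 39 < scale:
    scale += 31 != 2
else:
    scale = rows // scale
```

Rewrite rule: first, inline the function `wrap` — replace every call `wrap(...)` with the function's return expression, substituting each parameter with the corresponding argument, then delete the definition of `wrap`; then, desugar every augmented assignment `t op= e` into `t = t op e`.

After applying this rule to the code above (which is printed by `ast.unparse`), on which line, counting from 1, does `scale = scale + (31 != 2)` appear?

5

Transformed code:
scale = scale[28] // scale[28] + 35
rows = scale // scale + scale * rows
scale = scale + 3 // scale
if 39 < scale:
    scale = scale + (31 != 2)
else:
    scale = rows // scale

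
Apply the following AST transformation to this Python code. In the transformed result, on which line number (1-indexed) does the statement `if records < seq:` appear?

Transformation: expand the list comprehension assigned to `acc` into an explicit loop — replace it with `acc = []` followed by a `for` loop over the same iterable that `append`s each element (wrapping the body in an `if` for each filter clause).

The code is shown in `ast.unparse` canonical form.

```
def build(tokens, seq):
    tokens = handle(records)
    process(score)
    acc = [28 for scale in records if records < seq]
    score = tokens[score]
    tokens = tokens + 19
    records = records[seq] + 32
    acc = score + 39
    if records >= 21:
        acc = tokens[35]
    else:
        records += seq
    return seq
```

Transformed code:
def build(tokens, seq):
    tokens = handle(records)
    process(score)
    acc = []
    for scale in records:
        if records < seq:
            acc.append(28)
    score = tokens[score]
    tokens = tokens + 19
    records = records[seq] + 32
    acc = score + 39
    if records >= 21:
        acc = tokens[35]
    else:
        records += seq
    return seq

6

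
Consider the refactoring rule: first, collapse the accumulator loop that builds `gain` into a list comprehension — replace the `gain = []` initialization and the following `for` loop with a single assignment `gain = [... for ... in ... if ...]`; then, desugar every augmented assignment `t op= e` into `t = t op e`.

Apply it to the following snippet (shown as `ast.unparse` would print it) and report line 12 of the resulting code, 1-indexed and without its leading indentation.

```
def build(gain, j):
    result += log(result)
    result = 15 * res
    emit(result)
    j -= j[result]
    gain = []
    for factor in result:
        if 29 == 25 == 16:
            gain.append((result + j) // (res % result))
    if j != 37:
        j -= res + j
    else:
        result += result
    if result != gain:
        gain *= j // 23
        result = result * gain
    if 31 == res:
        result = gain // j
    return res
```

gain = gain * (j // 23)

Transformed code:
def build(gain, j):
    result = result + log(result)
    result = 15 * res
    emit(result)
    j = j - j[result]
    gain = [(result + j) // (res % result) for factor in result if 29 == 25 == 16]
    if j != 37:
        j = j - (res + j)
    else:
        result = result + result
    if result != gain:
        gain = gain * (j // 23)
        result = result * gain
    if 31 == res:
        result = gain // j
    return res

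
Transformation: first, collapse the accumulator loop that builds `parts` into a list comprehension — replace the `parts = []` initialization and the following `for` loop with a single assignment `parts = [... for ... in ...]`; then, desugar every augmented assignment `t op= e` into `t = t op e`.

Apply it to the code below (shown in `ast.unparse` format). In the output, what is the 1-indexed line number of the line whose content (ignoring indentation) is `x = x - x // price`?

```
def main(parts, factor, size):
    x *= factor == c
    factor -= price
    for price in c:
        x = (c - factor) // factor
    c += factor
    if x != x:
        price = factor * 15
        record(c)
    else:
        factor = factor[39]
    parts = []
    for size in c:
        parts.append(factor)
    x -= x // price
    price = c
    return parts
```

Transformed code:
def main(parts, factor, size):
    x = x * (factor == c)
    factor = factor - price
    for price in c:
        x = (c - factor) // factor
    c = c + factor
    if x != x:
        price = factor * 15
        record(c)
    else:
        factor = factor[39]
    parts = [factor for size in c]
    x = x - x // price
    price = c
    return parts

13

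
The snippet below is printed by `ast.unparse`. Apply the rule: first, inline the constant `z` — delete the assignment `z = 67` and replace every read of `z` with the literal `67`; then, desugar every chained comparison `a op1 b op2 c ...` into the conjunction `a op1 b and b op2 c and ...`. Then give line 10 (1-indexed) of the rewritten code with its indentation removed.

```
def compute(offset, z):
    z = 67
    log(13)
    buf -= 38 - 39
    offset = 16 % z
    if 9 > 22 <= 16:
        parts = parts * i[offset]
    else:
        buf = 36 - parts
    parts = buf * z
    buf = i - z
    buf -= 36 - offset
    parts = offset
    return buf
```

buf = i - 67

Transformed code:
def compute(offset, z):
    log(13)
    buf -= 38 - 39
    offset = 16 % 67
    if 9 > 22 and 22 <= 16:
        parts = parts * i[offset]
    else:
        buf = 36 - parts
    parts = buf * 67
    buf = i - 67
    buf -= 36 - offset
    parts = offset
    return buf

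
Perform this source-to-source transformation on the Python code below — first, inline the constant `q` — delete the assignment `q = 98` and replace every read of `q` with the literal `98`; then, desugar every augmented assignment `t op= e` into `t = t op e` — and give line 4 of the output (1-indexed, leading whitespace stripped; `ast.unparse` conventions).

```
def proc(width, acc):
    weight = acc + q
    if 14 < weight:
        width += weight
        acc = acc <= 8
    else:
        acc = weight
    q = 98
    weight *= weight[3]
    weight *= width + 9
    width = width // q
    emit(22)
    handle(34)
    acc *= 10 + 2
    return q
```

Transformed code:
def proc(width, acc):
    weight = acc + 98
    if 14 < weight:
        width = width + weight
        acc = acc <= 8
    else:
        acc = weight
    weight = weight * weight[3]
    weight = weight * (width + 9)
    width = width // 98
    emit(22)
    handle(34)
    acc = acc * (10 + 2)
    return 98

width = width + weight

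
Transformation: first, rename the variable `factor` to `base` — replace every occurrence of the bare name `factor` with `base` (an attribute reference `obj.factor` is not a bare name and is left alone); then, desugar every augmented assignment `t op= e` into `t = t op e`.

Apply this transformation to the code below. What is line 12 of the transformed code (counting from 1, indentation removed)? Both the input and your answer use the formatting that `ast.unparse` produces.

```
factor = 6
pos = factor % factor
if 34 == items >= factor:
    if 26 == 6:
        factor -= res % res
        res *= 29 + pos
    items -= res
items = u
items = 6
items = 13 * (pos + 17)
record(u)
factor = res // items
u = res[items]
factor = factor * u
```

base = res // items

Transformed code:
base = 6
pos = base % base
if 34 == items >= base:
    if 26 == 6:
        base = base - res % res
        res = res * (29 + pos)
    items = items - res
items = u
items = 6
items = 13 * (pos + 17)
record(u)
base = res // items
u = res[items]
base = base * u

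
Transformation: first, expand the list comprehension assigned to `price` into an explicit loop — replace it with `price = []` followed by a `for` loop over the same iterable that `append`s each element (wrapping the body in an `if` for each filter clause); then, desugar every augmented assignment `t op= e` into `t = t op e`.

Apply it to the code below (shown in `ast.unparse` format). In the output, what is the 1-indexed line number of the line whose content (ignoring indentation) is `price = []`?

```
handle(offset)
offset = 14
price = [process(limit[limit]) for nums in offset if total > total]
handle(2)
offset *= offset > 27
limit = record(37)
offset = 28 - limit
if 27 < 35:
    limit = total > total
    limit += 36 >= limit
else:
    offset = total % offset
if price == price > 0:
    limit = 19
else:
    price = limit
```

3

Transformed code:
handle(offset)
offset = 14
price = []
for nums in offset:
    if total > total:
        price.append(process(limit[limit]))
handle(2)
offset = offset * (offset > 27)
limit = record(37)
offset = 28 - limit
if 27 < 35:
    limit = total > total
    limit = limit + (36 >= limit)
else:
    offset = total % offset
if price == price > 0:
    limit = 19
else:
    price = limit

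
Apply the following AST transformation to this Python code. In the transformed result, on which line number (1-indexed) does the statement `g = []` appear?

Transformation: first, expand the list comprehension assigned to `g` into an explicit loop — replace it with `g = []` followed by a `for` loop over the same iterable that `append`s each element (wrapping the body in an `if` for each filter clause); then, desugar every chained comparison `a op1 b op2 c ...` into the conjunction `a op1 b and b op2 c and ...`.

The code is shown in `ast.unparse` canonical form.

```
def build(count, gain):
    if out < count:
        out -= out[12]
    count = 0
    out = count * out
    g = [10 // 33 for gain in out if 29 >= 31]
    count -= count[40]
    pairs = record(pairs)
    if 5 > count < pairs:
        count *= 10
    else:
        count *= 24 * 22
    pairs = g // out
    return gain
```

Transformed code:
def build(count, gain):
    if out < count:
        out -= out[12]
    count = 0
    out = count * out
    g = []
    for gain in out:
        if 29 >= 31:
            g.append(10 // 33)
    count -= count[40]
    pairs = record(pairs)
    if 5 > count and count < pairs:
        count *= 10
    else:
        count *= 24 * 22
    pairs = g // out
    return gain

6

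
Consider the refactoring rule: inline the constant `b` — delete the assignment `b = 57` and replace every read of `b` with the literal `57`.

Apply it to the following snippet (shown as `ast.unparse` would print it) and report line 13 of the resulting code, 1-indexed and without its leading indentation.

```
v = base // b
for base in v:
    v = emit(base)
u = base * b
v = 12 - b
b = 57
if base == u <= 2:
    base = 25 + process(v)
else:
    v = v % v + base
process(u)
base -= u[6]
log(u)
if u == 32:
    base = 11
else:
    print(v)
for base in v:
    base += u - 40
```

if u == 32:

Transformed code:
v = base // 57
for base in v:
    v = emit(base)
u = base * 57
v = 12 - 57
if base == u <= 2:
    base = 25 + process(v)
else:
    v = v % v + base
process(u)
base -= u[6]
log(u)
if u == 32:
    base = 11
else:
    print(v)
for base in v:
    base += u - 40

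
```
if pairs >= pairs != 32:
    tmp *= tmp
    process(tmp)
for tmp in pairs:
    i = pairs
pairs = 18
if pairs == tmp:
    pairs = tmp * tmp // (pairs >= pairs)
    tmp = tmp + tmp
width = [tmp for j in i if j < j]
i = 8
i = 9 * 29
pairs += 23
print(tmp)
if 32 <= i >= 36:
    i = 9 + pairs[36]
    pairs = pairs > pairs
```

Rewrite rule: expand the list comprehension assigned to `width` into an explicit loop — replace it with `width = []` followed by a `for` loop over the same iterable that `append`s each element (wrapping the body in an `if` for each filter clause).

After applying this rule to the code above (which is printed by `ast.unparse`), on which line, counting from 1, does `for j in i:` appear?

Transformed code:
if pairs >= pairs != 32:
    tmp *= tmp
    process(tmp)
for tmp in pairs:
    i = pairs
pairs = 18
if pairs == tmp:
    pairs = tmp * tmp // (pairs >= pairs)
    tmp = tmp + tmp
width = []
for j in i:
    if j < j:
        width.append(tmp)
i = 8
i = 9 * 29
pairs += 23
print(tmp)
if 32 <= i >= 36:
    i = 9 + pairs[36]
    pairs = pairs > pairs

11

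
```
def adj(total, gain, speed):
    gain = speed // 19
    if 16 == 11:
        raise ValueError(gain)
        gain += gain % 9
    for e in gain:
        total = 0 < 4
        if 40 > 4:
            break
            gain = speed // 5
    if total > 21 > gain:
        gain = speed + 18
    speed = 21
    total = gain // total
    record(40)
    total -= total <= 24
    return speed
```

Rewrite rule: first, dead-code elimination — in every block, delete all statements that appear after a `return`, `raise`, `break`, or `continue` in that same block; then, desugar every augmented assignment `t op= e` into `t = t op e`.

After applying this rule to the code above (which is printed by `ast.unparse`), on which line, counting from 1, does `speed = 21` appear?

11

Transformed code:
def adj(total, gain, speed):
    gain = speed // 19
    if 16 == 11:
        raise ValueError(gain)
    for e in gain:
        total = 0 < 4
        if 40 > 4:
            break
    if total > 21 > gain:
        gain = speed + 18
    speed = 21
    total = gain // total
    record(40)
    total = total - (total <= 24)
    return speed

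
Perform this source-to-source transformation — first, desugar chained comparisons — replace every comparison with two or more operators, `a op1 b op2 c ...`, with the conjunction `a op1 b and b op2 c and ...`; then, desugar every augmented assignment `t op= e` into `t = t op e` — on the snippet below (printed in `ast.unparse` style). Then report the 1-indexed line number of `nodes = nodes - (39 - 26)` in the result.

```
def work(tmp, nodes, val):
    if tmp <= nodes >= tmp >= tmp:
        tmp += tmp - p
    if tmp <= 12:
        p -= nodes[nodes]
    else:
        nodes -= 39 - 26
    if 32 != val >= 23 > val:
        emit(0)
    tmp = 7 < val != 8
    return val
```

7

Transformed code:
def work(tmp, nodes, val):
    if tmp <= nodes and nodes >= tmp and (tmp >= tmp):
        tmp = tmp + (tmp - p)
    if tmp <= 12:
        p = p - nodes[nodes]
    else:
        nodes = nodes - (39 - 26)
    if 32 != val and val >= 23 and (23 > val):
        emit(0)
    tmp = 7 < val and val != 8
    return val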